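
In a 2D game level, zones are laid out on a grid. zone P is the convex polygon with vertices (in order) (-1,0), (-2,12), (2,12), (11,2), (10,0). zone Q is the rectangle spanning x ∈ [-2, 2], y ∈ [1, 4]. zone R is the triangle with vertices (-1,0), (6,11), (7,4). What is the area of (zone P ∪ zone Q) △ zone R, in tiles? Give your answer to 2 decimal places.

|zone P ∪ zone Q| = 106.375.
|(zone P ∪ zone Q) ∩ zone R| = 26.7813.
|(zone P ∪ zone Q) △ zone R| = 106.375 + 30 − 53.5626 = 82.81.

82.81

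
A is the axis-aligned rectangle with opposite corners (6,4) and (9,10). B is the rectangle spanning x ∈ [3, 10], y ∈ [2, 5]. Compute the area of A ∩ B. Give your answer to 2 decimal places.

|A∩B|: x∈[6,9], y∈[4,5] → 3·1 = 3.

3.00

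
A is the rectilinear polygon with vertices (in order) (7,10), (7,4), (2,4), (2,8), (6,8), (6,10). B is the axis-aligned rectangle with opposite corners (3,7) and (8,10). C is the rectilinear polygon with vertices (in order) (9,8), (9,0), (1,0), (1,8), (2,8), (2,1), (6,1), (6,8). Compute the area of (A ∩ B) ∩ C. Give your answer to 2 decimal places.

1.00

The region (A ∩ B) ∩ C is the polygon with vertices (6,7), (6,8), (7,8), (7,7).
By the shoelace formula its area is 1.00.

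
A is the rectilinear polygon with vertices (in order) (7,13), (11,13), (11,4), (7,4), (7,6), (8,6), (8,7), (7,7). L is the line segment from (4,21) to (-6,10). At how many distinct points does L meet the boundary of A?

0

The segment lies entirely outside A and never meets its boundary.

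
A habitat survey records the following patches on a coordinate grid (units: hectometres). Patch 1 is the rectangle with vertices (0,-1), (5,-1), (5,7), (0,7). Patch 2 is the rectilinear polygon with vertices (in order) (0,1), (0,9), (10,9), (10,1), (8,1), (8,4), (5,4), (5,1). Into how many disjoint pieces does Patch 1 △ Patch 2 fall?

Patch 1 △ Patch 2 splits into 2 disjoint pieces (area 10, area 41).

2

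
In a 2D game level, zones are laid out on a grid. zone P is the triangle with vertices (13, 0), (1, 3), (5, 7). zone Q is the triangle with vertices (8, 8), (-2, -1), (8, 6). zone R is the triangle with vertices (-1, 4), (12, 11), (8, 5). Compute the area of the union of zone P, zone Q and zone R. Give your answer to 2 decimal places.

51.24

By inclusion–exclusion:
Individual areas: |zone P| = 30, |zone Q| = 10, |zone R| = 25.
|zone P∩zone Q| = 5.0715.
|zone P∩zone R| = 5.8231.
|zone Q∩zone R| = 4.8552.
|zone P∩zone Q∩zone R| = 1.9919.
|zone P ∪ zone Q ∪ zone R| = 65 − 15.7497 + 1.9919 = 51.24.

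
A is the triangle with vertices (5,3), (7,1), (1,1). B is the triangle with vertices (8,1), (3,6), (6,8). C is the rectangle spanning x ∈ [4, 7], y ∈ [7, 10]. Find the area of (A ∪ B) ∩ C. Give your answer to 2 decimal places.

The region (A ∪ B) ∩ C is the polygon with vertices (6,8), (6.286,7), (4.5,7).
By the shoelace formula its area is 0.89.

0.89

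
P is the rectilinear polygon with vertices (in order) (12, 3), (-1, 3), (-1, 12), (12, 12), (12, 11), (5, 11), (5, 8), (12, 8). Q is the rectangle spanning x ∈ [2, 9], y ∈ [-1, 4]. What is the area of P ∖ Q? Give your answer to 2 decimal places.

89.00

|P| = 96, |P∩Q| = 7.
|P ∖ Q| = |P| − |P∩Q| = 96 − 7 = 89.00.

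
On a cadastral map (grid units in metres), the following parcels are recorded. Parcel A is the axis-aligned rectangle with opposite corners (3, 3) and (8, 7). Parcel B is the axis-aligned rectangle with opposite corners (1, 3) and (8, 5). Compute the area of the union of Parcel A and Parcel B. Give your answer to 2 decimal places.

24.00

By inclusion–exclusion:
Individual areas: |Parcel A| = 20, |Parcel B| = 14.
|Parcel A∩Parcel B|: x∈[3,8], y∈[3,5] → 5·2 = 10.
|Parcel A ∪ Parcel B| = 34 − 10 = 24.00.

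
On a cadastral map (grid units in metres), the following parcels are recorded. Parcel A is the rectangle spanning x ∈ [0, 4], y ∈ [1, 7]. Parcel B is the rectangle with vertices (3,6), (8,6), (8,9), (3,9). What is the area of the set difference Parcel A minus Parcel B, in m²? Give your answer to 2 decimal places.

|Parcel A∩Parcel B|: x∈[3,4], y∈[6,7] → 1·1 = 1.
|Parcel A| = 24.
|Parcel A ∖ Parcel B| = |Parcel A| − |Parcel A∩Parcel B| = 24 − 1 = 23.00.

23.00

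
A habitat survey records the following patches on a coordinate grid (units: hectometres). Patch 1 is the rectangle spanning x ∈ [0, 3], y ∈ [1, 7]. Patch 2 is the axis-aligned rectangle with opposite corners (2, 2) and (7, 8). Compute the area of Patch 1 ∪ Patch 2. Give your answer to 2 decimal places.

43.00

By inclusion–exclusion:
Individual areas: |Patch 1| = 18, |Patch 2| = 30.
|Patch 1∩Patch 2|: x∈[2,3], y∈[2,7] → 1·5 = 5.
|Patch 1 ∪ Patch 2| = 48 − 5 = 43.00.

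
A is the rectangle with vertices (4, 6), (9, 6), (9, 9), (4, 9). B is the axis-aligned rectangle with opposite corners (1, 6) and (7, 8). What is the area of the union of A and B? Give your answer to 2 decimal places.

21.00

By inclusion–exclusion:
Individual areas: |A| = 15, |B| = 12.
|A∩B|: x∈[4,7], y∈[6,8] → 3·2 = 6.
|A ∪ B| = 27 − 6 = 21.00.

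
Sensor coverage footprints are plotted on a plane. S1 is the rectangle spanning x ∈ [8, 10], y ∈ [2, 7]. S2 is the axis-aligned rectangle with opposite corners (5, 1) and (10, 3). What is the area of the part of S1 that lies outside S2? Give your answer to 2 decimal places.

8.00

|S1∩S2|: x∈[8,10], y∈[2,3] → 2·1 = 2.
|S1| = 10.
|S1 ∖ S2| = |S1| − |S1∩S2| = 10 − 2 = 8.00.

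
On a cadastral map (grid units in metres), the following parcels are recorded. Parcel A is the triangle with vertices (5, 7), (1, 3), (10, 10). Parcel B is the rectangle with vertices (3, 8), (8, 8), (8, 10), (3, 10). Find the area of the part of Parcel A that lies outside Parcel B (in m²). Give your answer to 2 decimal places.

3.59

|Parcel A| = 4, |Parcel A∩Parcel B| = 0.4063.
|Parcel A ∖ Parcel B| = |Parcel A| − |Parcel A∩Parcel B| = 4 − 0.4063 = 3.59.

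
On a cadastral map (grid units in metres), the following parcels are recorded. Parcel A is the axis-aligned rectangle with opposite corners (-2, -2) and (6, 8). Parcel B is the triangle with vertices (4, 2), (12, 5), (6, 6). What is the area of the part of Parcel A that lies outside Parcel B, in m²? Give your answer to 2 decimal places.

|Parcel A| = 80, |Parcel A∩Parcel B| = 3.25.
|Parcel A ∖ Parcel B| = |Parcel A| − |Parcel A∩Parcel B| = 80 − 3.25 = 76.75.

76.75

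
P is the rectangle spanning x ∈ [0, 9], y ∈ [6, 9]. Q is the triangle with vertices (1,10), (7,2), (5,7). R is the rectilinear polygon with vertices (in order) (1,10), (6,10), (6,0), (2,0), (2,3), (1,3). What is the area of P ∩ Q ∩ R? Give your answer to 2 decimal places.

3.91

The intersection is the polygon with vertices (5,7), (5.4,6), (4,6), (1.75,9), (2.333,9).
By the shoelace formula its area is 3.91.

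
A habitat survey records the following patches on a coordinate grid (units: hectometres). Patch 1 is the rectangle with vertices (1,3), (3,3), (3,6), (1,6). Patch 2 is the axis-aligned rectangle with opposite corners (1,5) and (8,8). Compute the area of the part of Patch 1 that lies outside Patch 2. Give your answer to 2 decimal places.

4.00

|Patch 1∩Patch 2|: x∈[1,3], y∈[5,6] → 2·1 = 2.
|Patch 1| = 6.
|Patch 1 ∖ Patch 2| = |Patch 1| − |Patch 1∩Patch 2| = 6 − 2 = 4.00.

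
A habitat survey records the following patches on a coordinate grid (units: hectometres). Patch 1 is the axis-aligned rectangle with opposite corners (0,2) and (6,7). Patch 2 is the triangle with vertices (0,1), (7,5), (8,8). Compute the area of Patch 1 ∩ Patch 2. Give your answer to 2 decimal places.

5.16

The intersection is the polygon with vertices (6,4.429), (1.75,2), (1.143,2), (6,6.25).
By the shoelace formula its area is 5.16.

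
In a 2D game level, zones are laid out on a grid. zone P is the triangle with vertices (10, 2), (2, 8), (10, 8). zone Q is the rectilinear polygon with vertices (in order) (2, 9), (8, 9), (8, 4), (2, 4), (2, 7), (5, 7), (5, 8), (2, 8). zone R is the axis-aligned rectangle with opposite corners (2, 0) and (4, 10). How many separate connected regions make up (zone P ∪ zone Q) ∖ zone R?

(zone P ∪ zone Q) ∖ zone R is a single connected region.

1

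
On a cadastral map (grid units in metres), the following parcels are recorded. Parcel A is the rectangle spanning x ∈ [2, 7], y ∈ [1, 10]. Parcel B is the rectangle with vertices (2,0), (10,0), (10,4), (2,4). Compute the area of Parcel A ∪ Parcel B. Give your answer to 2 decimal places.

By inclusion–exclusion:
Individual areas: |Parcel A| = 45, |Parcel B| = 32.
|Parcel A∩Parcel B|: x∈[2,7], y∈[1,4] → 5·3 = 15.
|Parcel A ∪ Parcel B| = 77 − 15 = 62.00.

62.00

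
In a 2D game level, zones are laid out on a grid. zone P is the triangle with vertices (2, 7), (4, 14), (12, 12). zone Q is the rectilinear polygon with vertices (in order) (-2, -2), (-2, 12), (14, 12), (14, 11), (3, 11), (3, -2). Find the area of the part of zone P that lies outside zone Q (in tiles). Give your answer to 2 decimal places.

20.79

|zone P| = 30, |zone P∩zone Q| = 9.2143.
|zone P ∖ zone Q| = |zone P| − |zone P∩zone Q| = 30 − 9.2143 = 20.79.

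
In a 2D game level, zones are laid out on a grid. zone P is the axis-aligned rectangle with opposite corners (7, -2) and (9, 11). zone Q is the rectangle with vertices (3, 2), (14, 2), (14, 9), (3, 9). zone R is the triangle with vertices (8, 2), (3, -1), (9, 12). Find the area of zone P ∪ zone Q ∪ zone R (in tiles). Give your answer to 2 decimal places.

By inclusion–exclusion:
Individual areas: |zone P| = 26, |zone Q| = 77, |zone R| = 23.5.
|zone P∩zone Q|: x∈[7,9], y∈[2,9] → 2·7 = 14.
|zone P∩zone R| = 10.7859.
|zone Q∩zone R| = 16.45.
|zone P∩zone Q∩zone R| = 9.0397.
|zone P ∪ zone Q ∪ zone R| = 126.5 − 41.2359 + 9.0397 = 94.30.

94.30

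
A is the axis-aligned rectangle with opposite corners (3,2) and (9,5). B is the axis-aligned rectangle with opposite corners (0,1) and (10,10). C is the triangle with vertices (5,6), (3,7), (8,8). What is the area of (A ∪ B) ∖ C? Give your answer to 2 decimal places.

|A ∪ B| = 90.
|(A ∪ B) ∩ C| = 3.5.
|(A ∪ B) ∖ C| = 90 − 3.5 = 86.50.

86.50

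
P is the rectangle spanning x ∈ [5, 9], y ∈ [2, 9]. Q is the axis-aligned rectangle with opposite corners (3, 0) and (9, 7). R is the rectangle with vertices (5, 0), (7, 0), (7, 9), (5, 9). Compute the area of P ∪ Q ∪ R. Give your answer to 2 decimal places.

50.00

By inclusion–exclusion:
Individual areas: |P| = 28, |Q| = 42, |R| = 18.
|P∩Q|: x∈[5,9], y∈[2,7] → 4·5 = 20.
|P∩R|: x∈[5,7], y∈[2,9] → 2·7 = 14.
|Q∩R|: x∈[5,7], y∈[0,7] → 2·7 = 14.
|P∩Q∩R| = 10.
|P ∪ Q ∪ R| = 88 − 48 + 10 = 50.00.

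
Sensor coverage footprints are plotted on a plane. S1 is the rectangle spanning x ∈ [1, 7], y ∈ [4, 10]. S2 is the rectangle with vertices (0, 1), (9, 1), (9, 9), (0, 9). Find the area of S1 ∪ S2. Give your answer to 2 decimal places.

78.00

By inclusion–exclusion:
Individual areas: |S1| = 36, |S2| = 72.
|S1∩S2|: x∈[1,7], y∈[4,9] → 6·5 = 30.
|S1 ∪ S2| = 108 − 30 = 78.00.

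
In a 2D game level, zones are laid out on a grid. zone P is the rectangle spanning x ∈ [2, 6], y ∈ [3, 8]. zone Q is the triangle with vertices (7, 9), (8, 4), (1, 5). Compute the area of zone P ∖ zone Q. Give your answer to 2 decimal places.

|zone P| = 20, |zone P∩zone Q| = 9.631.
|zone P ∖ zone Q| = |zone P| − |zone P∩zone Q| = 20 − 9.631 = 10.37.

10.37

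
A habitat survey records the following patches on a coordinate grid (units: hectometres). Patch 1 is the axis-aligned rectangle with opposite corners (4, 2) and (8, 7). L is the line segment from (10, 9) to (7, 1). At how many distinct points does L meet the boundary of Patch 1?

2

The segment meets the boundary at (7.375,2), (8,3.667).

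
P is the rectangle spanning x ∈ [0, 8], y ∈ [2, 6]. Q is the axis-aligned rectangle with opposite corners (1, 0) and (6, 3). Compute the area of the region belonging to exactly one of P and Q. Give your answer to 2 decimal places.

37.00

|P∩Q|: x∈[1,6], y∈[2,3] → 5·1 = 5.
|P △ Q| = |P| + |Q| − 2·|P∩Q| = 32 + 15 − 10 = 37.00.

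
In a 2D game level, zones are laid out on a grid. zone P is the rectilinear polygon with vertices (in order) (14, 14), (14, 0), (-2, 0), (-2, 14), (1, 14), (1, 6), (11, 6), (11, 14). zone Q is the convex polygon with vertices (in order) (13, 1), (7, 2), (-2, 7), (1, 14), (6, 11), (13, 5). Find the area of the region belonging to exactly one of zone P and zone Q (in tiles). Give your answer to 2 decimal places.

|zone P| = 144, |zone Q| = 100.5, |zone P∩zone Q| = 53.7143.
|zone P △ zone Q| = |zone P| + |zone Q| − 2·|zone P∩zone Q| = 144 + 100.5 − 107.4286 = 137.07.

137.07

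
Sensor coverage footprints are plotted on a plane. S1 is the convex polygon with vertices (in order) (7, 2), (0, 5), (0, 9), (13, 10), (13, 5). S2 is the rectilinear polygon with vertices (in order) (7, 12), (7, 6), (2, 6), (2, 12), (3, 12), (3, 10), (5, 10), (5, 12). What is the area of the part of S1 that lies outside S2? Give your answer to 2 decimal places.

61.27

|S1| = 78, |S1∩S2| = 16.7308.
|S1 ∖ S2| = |S1| − |S1∩S2| = 78 − 16.7308 = 61.27.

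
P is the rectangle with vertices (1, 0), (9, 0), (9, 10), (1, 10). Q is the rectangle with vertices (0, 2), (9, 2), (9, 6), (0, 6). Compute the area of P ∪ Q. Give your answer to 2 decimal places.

By inclusion–exclusion:
Individual areas: |P| = 80, |Q| = 36.
|P∩Q|: x∈[1,9], y∈[2,6] → 8·4 = 32.
|P ∪ Q| = 116 − 32 = 84.00.

84.00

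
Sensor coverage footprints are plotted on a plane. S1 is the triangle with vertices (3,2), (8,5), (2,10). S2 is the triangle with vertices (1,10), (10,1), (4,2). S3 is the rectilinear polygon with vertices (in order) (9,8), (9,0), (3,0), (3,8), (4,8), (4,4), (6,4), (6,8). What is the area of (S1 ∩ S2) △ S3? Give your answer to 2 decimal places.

39.74

|S1 ∩ S2| = 12.0663.
|(S1 ∩ S2) ∩ S3| = 6.1616.
|(S1 ∩ S2) △ S3| = 12.0663 + 40 − 12.3231 = 39.74.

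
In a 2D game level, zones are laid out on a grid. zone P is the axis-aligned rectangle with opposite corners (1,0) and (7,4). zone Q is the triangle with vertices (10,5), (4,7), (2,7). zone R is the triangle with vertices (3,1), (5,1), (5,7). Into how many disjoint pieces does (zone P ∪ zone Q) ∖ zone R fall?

3

(zone P ∪ zone Q) ∖ zone R splits into 3 disjoint pieces (area 19.5, area 1.0417, area 0.8885).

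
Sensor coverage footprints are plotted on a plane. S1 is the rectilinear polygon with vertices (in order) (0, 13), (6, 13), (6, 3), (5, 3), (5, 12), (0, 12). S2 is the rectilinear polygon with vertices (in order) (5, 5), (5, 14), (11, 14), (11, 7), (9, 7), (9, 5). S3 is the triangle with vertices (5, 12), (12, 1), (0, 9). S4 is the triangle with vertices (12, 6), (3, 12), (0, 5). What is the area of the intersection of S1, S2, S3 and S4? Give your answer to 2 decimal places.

The intersection is the polygon with vertices (5,5.667), (5,10.667), (6,10), (6,5.5), (5.333,5.444).
By the shoelace formula its area is 4.83.

4.83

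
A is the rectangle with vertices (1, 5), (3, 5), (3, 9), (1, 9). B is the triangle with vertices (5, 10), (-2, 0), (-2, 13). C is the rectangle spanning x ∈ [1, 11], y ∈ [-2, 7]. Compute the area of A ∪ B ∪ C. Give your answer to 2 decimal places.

132.93

By inclusion–exclusion:
Individual areas: |A| = 8, |B| = 45.5, |C| = 90.
|A∩B| = 6.3929.
|A∩C|: x∈[1,3], y∈[5,7] → 2·2 = 4.
|B∩C| = 2.5786.
|A∩B∩C| = 2.4.
|A ∪ B ∪ C| = 143.5 − 12.9714 + 2.4 = 132.93.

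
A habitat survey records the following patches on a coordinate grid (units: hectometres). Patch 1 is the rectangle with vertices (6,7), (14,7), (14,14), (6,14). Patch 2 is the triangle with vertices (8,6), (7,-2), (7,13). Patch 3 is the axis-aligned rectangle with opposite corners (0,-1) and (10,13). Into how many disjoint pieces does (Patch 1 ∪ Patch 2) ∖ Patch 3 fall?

(Patch 1 ∪ Patch 2) ∖ Patch 3 splits into 2 disjoint pieces (area 32, area 0.0625).

2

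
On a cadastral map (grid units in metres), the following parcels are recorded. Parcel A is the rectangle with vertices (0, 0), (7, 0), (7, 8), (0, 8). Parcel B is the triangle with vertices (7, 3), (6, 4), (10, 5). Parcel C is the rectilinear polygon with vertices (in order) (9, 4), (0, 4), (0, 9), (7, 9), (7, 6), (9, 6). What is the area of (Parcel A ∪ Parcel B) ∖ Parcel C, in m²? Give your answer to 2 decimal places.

28.96

|Parcel A ∪ Parcel B| = 57.875.
|(Parcel A ∪ Parcel B) ∩ Parcel C| = 28.9167.
|(Parcel A ∪ Parcel B) ∖ Parcel C| = 57.875 − 28.9167 = 28.96.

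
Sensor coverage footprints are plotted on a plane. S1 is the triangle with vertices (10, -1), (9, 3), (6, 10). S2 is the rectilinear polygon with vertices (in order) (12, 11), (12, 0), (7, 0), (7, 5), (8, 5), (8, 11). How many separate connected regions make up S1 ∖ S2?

2

S1 ∖ S2 splits into 2 disjoint pieces (area 0.0568, area 0.7879).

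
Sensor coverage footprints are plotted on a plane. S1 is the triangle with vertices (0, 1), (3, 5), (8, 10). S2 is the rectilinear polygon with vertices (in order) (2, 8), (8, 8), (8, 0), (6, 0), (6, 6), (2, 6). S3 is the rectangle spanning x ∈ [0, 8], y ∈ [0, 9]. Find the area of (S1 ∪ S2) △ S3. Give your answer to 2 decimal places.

|S1 ∪ S2| = 25.8333.
|(S1 ∪ S2) ∩ S3| = 25.7778.
|(S1 ∪ S2) △ S3| = 25.8333 + 72 − 51.5556 = 46.28.

46.28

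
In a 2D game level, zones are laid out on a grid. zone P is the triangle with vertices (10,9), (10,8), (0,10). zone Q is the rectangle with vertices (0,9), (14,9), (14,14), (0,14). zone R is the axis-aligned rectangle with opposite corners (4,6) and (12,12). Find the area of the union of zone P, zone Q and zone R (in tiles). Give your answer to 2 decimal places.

By inclusion–exclusion:
Individual areas: |zone P| = 5, |zone Q| = 70, |zone R| = 48.
|zone P∩zone Q| = 2.5.
|zone P∩zone R| = 4.2.
|zone Q∩zone R|: x∈[4,12], y∈[9,12] → 8·3 = 24.
|zone P∩zone Q∩zone R| = 1.7.
|zone P ∪ zone Q ∪ zone R| = 123 − 30.7 + 1.7 = 94.00.

94.00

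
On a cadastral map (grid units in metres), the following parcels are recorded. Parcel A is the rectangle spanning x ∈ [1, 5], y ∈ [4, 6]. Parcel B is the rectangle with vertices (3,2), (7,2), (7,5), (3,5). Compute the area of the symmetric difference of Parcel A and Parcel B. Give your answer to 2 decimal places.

16.00

|Parcel A∩Parcel B|: x∈[3,5], y∈[4,5] → 2·1 = 2.
|Parcel A △ Parcel B| = |Parcel A| + |Parcel B| − 2·|Parcel A∩Parcel B| = 8 + 12 − 4 = 16.00.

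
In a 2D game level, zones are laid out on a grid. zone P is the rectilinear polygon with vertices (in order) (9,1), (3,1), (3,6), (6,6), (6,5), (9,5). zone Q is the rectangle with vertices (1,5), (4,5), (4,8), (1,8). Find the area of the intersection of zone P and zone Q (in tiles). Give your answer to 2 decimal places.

1.00

The intersection is the polygon with vertices (3,6), (4,6), (4,5), (3,5).
By the shoelace formula its area is 1.00.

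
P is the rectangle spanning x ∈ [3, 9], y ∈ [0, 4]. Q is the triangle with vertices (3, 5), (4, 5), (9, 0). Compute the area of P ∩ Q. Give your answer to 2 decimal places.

1.60

The intersection is the polygon with vertices (5,4), (9,0), (4.2,4).
By the shoelace formula its area is 1.60.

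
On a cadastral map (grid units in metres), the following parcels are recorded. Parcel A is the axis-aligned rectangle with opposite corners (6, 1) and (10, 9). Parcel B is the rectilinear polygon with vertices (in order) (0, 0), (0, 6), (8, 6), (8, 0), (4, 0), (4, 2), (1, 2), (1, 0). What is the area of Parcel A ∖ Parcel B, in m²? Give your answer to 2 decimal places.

|Parcel A| = 32, |Parcel A∩Parcel B| = 10.
|Parcel A ∖ Parcel B| = |Parcel A| − |Parcel A∩Parcel B| = 32 − 10 = 22.00.

22.00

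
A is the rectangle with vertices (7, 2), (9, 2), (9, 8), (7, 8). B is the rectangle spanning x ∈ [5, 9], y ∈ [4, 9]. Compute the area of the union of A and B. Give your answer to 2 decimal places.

By inclusion–exclusion:
Individual areas: |A| = 12, |B| = 20.
|A∩B|: x∈[7,9], y∈[4,8] → 2·4 = 8.
|A ∪ B| = 32 − 8 = 24.00.

24.00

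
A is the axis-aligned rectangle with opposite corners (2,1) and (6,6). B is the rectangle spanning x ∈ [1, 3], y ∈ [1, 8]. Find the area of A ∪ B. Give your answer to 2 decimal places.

29.00

By inclusion–exclusion:
Individual areas: |A| = 20, |B| = 14.
|A∩B|: x∈[2,3], y∈[1,6] → 1·5 = 5.
|A ∪ B| = 34 − 5 = 29.00.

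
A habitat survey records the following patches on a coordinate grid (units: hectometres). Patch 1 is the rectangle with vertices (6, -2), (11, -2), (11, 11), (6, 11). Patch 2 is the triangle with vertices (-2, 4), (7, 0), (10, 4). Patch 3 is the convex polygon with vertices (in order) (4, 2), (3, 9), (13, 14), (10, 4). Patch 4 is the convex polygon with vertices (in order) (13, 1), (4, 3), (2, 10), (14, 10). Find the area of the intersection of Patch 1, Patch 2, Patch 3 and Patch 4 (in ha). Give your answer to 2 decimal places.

2.67

The intersection is the polygon with vertices (6,2.667), (6,4), (10,4).
By the shoelace formula its area is 2.67.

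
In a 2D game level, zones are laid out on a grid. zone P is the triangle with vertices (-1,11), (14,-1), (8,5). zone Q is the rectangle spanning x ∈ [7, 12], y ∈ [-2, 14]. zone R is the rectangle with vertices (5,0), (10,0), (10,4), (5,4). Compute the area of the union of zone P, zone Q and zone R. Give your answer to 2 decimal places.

By inclusion–exclusion:
Individual areas: |zone P| = 9, |zone Q| = 80, |zone R| = 20.
|zone P∩zone Q| = 4.3333.
|zone P∩zone R| = 1.525.
|zone Q∩zone R|: x∈[7,10], y∈[0,4] → 3·4 = 12.
|zone P∩zone Q∩zone R| = 1.525.
|zone P ∪ zone Q ∪ zone R| = 109 − 17.8583 + 1.525 = 92.67.

92.67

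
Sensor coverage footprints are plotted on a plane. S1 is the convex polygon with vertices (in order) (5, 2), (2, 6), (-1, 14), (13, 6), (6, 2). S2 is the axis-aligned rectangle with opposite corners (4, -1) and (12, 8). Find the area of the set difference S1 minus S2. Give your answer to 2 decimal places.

|S1| = 68, |S1∩S2| = 35.2619.
|S1 ∖ S2| = |S1| − |S1∩S2| = 68 − 35.2619 = 32.74.

32.74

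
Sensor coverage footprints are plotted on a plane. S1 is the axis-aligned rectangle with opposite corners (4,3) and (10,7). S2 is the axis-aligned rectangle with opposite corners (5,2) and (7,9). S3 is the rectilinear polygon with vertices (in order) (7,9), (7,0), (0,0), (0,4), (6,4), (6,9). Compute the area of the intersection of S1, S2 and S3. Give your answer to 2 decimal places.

5.00

The intersection is the polygon with vertices (7,3), (5,3), (5,4), (6,4), (6,7), (7,7).
By the shoelace formula its area is 5.00.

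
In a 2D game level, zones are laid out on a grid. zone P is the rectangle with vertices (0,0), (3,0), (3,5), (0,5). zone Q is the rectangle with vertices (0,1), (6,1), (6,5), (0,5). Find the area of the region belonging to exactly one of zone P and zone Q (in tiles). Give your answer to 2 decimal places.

15.00

|zone P∩zone Q|: x∈[0,3], y∈[1,5] → 3·4 = 12.
|zone P △ zone Q| = |zone P| + |zone Q| − 2·|zone P∩zone Q| = 15 + 24 − 24 = 15.00.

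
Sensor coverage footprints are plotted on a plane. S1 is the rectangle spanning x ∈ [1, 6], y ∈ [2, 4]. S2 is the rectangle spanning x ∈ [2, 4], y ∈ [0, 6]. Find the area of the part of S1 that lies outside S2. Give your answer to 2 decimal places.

|S1∩S2|: x∈[2,4], y∈[2,4] → 2·2 = 4.
|S1| = 10.
|S1 ∖ S2| = |S1| − |S1∩S2| = 10 − 4 = 6.00.

6.00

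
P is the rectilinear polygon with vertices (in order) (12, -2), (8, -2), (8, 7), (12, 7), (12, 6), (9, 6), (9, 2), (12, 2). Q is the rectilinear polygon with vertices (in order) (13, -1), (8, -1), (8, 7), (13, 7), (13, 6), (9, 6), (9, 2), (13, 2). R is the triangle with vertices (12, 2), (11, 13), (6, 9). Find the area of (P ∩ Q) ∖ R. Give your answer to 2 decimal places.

16.49

|P ∩ Q| = 20.
|(P ∩ Q) ∩ R| = 3.5076.
|(P ∩ Q) ∖ R| = 20 − 3.5076 = 16.49.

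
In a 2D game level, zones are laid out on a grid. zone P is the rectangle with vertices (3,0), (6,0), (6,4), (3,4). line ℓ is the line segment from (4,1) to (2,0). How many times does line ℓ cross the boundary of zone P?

1

The segment meets the boundary at (3,0.5).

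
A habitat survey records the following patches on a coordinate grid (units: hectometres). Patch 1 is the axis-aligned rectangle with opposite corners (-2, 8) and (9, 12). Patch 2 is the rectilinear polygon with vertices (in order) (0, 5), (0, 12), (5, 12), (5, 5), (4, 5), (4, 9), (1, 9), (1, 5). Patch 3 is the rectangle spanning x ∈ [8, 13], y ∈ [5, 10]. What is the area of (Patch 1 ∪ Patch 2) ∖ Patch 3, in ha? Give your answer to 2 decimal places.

|Patch 1 ∪ Patch 2| = 50.
|(Patch 1 ∪ Patch 2) ∩ Patch 3| = 2.
|(Patch 1 ∪ Patch 2) ∖ Patch 3| = 50 − 2 = 48.00.

48.00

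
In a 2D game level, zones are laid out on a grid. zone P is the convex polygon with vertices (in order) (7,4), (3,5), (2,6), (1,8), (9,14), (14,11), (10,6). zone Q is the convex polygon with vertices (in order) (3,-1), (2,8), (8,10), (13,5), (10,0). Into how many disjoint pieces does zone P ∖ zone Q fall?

zone P ∖ zone Q is a single connected region.

1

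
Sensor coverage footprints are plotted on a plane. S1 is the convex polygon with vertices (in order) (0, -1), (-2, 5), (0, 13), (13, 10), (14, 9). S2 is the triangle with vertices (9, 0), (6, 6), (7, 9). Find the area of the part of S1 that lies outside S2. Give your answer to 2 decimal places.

|S1| = 117, |S1∩S2| = 4.8973.
|S1 ∖ S2| = |S1| − |S1∩S2| = 117 − 4.8973 = 112.10.

112.10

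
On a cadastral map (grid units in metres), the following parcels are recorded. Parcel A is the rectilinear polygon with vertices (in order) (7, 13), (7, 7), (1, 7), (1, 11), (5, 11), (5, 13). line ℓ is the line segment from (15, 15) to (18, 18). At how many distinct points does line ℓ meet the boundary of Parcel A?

0

The segment lies entirely outside Parcel A and never meets its boundary.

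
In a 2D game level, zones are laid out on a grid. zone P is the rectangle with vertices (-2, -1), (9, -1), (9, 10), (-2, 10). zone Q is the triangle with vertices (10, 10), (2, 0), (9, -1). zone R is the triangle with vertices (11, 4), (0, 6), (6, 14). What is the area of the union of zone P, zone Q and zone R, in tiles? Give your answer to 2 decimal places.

By inclusion–exclusion:
Individual areas: |zone P| = 121, |zone Q| = 39, |zone R| = 50.
|zone P∩zone Q| = 34.125.
|zone P∩zone R| = 36.3636.
|zone Q∩zone R| = 8.4612.
|zone P∩zone Q∩zone R| = 6.6323.
|zone P ∪ zone Q ∪ zone R| = 210 − 78.9499 + 6.6323 = 137.68.

137.68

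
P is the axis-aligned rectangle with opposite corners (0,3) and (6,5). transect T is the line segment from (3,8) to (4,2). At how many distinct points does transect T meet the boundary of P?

2

The segment meets the boundary at (3.833,3), (3.5,5).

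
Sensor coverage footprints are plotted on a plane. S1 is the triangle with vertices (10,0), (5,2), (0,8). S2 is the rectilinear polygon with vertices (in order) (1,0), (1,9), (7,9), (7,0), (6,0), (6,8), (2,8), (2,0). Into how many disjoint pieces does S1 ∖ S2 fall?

3

S1 ∖ S2 splits into 3 disjoint pieces (area 1.8, area 6, area 0.2).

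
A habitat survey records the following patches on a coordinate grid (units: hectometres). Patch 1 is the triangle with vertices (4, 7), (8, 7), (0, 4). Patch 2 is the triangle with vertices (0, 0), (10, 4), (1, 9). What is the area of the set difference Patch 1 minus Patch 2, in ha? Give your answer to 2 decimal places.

|Patch 1| = 6, |Patch 1∩Patch 2| = 4.6638.
|Patch 1 ∖ Patch 2| = |Patch 1| − |Patch 1∩Patch 2| = 6 − 4.6638 = 1.34.

1.34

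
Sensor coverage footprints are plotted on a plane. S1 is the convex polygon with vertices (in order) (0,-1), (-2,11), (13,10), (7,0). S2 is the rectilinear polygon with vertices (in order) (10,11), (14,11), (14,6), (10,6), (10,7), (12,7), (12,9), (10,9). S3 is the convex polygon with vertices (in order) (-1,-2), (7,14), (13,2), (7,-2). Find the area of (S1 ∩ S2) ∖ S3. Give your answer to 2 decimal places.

3.36

|S1 ∩ S2| = 4.0333.
|(S1 ∩ S2) ∩ S3| = 0.6773.
|(S1 ∩ S2) ∖ S3| = 4.0333 − 0.6773 = 3.36.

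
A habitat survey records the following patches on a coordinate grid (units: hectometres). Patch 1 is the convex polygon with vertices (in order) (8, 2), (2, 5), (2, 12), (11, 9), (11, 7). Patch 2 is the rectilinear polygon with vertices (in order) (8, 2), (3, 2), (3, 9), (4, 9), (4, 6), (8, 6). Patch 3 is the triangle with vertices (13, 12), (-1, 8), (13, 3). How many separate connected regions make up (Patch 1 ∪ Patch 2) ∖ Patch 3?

2

(Patch 1 ∪ Patch 2) ∖ Patch 3 splits into 2 disjoint pieces (area 22.3101, area 7.978).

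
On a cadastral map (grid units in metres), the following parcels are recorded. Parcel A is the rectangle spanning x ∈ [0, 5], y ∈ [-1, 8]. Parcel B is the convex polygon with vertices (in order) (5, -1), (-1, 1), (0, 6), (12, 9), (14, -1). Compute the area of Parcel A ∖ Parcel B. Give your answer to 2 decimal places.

|Parcel A| = 45, |Parcel A∩Parcel B| = 33.9583.
|Parcel A ∖ Parcel B| = |Parcel A| − |Parcel A∩Parcel B| = 45 − 33.9583 = 11.04.

11.04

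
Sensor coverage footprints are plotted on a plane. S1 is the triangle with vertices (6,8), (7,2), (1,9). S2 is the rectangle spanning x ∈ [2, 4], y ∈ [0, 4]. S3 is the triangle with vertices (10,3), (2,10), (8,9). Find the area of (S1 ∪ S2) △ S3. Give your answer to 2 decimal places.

|S1 ∪ S2| = 22.5.
|(S1 ∪ S2) ∩ S3| = 1.8862.
|(S1 ∪ S2) △ S3| = 22.5 + 17 − 3.7724 = 35.73.

35.73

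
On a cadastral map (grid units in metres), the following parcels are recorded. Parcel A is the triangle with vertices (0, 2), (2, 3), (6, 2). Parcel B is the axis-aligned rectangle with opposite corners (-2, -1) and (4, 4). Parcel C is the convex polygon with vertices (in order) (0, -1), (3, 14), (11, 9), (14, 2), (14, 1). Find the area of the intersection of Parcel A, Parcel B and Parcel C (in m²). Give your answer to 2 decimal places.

The intersection is the polygon with vertices (4,2.5), (4,2), (0.6,2), (0.667,2.333), (2,3).
By the shoelace formula its area is 2.40.

2.40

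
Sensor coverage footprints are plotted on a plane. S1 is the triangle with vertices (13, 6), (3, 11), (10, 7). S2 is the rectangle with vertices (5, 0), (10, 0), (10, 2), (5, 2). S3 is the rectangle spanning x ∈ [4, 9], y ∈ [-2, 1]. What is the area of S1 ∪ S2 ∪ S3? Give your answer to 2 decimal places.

By inclusion–exclusion:
Individual areas: |S1| = 2.5, |S2| = 10, |S3| = 15.
|S1∩S2| = 0.
|S1∩S3| = 0.
|S2∩S3|: x∈[5,9], y∈[0,1] → 4·1 = 4.
|S1∩S2∩S3| = 0.
|S1 ∪ S2 ∪ S3| = 27.5 − 4 + 0 = 23.50.

23.50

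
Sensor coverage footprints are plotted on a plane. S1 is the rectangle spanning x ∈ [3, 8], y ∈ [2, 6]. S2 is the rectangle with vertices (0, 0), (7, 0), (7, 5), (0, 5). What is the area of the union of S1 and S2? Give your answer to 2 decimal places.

43.00

By inclusion–exclusion:
Individual areas: |S1| = 20, |S2| = 35.
|S1∩S2|: x∈[3,7], y∈[2,5] → 4·3 = 12.
|S1 ∪ S2| = 55 − 12 = 43.00.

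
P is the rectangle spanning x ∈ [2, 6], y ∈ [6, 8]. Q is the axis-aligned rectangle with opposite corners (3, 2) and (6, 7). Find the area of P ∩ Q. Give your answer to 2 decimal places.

|P∩Q|: x∈[3,6], y∈[6,7] → 3·1 = 3.

3.00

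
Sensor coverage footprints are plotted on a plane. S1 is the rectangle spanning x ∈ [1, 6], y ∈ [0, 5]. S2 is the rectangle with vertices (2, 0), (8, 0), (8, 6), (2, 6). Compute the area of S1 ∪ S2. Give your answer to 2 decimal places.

41.00

By inclusion–exclusion:
Individual areas: |S1| = 25, |S2| = 36.
|S1∩S2|: x∈[2,6], y∈[0,5] → 4·5 = 20.
|S1 ∪ S2| = 61 − 20 = 41.00.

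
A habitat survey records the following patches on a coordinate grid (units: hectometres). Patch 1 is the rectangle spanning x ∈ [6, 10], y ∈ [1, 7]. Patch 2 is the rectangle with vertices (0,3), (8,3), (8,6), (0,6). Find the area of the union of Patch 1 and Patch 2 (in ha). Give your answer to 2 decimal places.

By inclusion–exclusion:
Individual areas: |Patch 1| = 24, |Patch 2| = 24.
|Patch 1∩Patch 2|: x∈[6,8], y∈[3,6] → 2·3 = 6.
|Patch 1 ∪ Patch 2| = 48 − 6 = 42.00.

42.00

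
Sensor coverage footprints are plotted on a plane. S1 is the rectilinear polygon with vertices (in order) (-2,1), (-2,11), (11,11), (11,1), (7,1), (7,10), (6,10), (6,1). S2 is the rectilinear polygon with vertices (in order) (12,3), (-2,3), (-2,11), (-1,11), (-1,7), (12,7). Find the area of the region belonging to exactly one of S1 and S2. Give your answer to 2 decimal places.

|S1| = 121, |S2| = 60, |S1∩S2| = 52.
|S1 △ S2| = |S1| + |S2| − 2·|S1∩S2| = 121 + 60 − 104 = 77.00.

77.00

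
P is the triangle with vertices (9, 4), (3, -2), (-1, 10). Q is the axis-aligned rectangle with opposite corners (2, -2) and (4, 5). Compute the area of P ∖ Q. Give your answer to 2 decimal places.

36.00

|P| = 48, |P∩Q| = 12.
|P ∖ Q| = |P| − |P∩Q| = 48 − 12 = 36.00.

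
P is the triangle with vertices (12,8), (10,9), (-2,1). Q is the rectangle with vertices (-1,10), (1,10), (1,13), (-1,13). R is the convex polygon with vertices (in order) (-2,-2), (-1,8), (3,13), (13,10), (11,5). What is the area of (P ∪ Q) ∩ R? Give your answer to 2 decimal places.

|P ∪ Q| = 20.
|(P ∪ Q) ∩ R| = 14.09.

14.09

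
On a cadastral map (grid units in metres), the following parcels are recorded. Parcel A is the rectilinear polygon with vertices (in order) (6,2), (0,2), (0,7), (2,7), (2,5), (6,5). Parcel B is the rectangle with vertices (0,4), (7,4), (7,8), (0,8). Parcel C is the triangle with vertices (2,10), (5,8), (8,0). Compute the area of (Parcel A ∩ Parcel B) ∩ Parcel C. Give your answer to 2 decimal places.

The region (Parcel A ∩ Parcel B) ∩ Parcel C is the polygon with vertices (6,5), (6,4), (5.6,4), (5,5).
By the shoelace formula its area is 0.70.

0.70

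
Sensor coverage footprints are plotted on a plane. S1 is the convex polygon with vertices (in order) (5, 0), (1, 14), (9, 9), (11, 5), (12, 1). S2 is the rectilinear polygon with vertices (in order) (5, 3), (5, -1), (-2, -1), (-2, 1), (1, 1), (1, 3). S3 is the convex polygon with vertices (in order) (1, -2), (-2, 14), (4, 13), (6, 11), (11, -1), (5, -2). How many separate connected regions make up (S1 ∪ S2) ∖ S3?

(S1 ∪ S2) ∖ S3 splits into 3 disjoint pieces (area 0.2352, area 20.2102, area 5.25).

3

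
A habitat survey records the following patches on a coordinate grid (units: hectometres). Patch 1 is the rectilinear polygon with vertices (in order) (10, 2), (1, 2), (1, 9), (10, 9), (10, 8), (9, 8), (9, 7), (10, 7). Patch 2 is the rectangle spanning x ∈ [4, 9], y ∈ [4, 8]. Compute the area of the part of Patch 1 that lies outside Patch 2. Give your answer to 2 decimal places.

|Patch 1| = 62, |Patch 1∩Patch 2| = 20.
|Patch 1 ∖ Patch 2| = |Patch 1| − |Patch 1∩Patch 2| = 62 − 20 = 42.00.

42.00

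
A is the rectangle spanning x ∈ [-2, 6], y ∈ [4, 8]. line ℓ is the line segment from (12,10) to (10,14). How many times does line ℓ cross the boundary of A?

The segment lies entirely outside A and never meets its boundary.

0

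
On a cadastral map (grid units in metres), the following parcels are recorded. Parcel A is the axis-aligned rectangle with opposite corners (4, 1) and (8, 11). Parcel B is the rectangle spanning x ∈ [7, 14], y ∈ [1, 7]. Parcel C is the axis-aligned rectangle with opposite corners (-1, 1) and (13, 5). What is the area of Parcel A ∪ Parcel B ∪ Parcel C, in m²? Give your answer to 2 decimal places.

96.00

By inclusion–exclusion:
Individual areas: |Parcel A| = 40, |Parcel B| = 42, |Parcel C| = 56.
|Parcel A∩Parcel B|: x∈[7,8], y∈[1,7] → 1·6 = 6.
|Parcel A∩Parcel C|: x∈[4,8], y∈[1,5] → 4·4 = 16.
|Parcel B∩Parcel C|: x∈[7,13], y∈[1,5] → 6·4 = 24.
|Parcel A∩Parcel B∩Parcel C| = 4.
|Parcel A ∪ Parcel B ∪ Parcel C| = 138 − 46 + 4 = 96.00.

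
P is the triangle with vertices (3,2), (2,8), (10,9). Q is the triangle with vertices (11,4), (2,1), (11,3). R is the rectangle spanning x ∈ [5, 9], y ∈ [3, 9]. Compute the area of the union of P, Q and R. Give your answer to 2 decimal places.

By inclusion–exclusion:
Individual areas: |P| = 24.5, |Q| = 4.5, |R| = 24.
|P∩Q| = 0.
|P∩R| = 10.5.
|Q∩R| = 0.1667.
|P∩Q∩R| = 0.
|P ∪ Q ∪ R| = 53 − 10.6667 + 0 = 42.33.

42.33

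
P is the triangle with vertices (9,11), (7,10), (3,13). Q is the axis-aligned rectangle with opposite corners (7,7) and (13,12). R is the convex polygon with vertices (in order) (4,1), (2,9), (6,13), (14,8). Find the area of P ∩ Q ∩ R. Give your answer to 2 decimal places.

1.67

The intersection is the polygon with vertices (7,11.667), (9,11), (7,10).
By the shoelace formula its area is 1.67.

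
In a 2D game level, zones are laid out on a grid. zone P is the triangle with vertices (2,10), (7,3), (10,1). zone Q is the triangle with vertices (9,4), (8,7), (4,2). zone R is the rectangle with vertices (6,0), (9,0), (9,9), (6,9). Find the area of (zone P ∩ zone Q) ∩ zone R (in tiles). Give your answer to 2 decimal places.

1.47

The region (zone P ∩ zone Q) ∩ zone R is the polygon with vertices (6.421,5.026), (7.771,3.508), (6.889,3.156), (6,4.4), (6,4.5).
By the shoelace formula its area is 1.47.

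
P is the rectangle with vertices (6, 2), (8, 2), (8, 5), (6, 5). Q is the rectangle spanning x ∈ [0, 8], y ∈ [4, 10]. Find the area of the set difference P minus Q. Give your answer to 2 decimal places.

4.00

|P∩Q|: x∈[6,8], y∈[4,5] → 2·1 = 2.
|P| = 6.
|P ∖ Q| = |P| − |P∩Q| = 6 − 2 = 4.00.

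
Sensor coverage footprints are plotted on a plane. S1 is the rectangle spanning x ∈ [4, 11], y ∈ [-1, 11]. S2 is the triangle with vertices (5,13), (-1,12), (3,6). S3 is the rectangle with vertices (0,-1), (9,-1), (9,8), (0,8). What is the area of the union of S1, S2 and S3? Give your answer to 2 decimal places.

By inclusion–exclusion:
Individual areas: |S1| = 84, |S2| = 20, |S3| = 81.
|S1∩S2| = 0.3214.
|S1∩S3|: x∈[4,9], y∈[-1,8] → 5·9 = 45.
|S2∩S3| = 1.9048.
|S1∩S2∩S3| = 0.
|S1 ∪ S2 ∪ S3| = 185 − 47.2262 + 0 = 137.77.

137.77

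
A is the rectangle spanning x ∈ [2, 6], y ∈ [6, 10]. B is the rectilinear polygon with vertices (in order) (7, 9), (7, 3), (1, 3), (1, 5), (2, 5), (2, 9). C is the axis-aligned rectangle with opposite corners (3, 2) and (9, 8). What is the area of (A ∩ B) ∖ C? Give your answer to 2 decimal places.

|A ∩ B| = 12.
|(A ∩ B) ∩ C| = 6.
|(A ∩ B) ∖ C| = 12 − 6 = 6.00.

6.00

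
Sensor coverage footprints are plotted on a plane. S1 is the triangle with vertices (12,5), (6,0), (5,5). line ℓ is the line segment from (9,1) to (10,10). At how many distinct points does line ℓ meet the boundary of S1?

2

The segment meets the boundary at (9.444,5), (9.184,2.653).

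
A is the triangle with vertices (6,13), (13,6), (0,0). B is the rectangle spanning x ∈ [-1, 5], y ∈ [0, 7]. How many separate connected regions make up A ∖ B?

1

A ∖ B is a single connected region.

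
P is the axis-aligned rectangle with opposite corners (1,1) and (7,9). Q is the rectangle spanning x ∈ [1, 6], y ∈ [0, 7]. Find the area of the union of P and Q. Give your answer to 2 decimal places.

By inclusion–exclusion:
Individual areas: |P| = 48, |Q| = 35.
|P∩Q|: x∈[1,6], y∈[1,7] → 5·6 = 30.
|P ∪ Q| = 83 − 30 = 53.00.

53.00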